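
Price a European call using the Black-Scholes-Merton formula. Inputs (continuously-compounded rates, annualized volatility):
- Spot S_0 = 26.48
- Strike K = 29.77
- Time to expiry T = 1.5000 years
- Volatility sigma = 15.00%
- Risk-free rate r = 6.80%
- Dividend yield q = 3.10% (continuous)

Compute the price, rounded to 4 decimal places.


d1 = (ln(S/K) + (r - q + 0.5*sigma^2) * T) / (sigma * sqrt(T)) = -0.24351436
d2 = d1 - sigma * sqrt(T) = -0.42722609
exp(-rT) = 0.90302955; exp(-qT) = 0.95456456
C = S_0 * exp(-qT) * N(d1) - K * exp(-rT) * N(d2)
N(d1) = 0.40380348; N(d2) = 0.33460733
C = 26.4800 * 0.95456456 * 0.40380348 - 29.7700 * 0.90302955 * 0.33460733 = 1.2116

Answer: Price = 1.2116


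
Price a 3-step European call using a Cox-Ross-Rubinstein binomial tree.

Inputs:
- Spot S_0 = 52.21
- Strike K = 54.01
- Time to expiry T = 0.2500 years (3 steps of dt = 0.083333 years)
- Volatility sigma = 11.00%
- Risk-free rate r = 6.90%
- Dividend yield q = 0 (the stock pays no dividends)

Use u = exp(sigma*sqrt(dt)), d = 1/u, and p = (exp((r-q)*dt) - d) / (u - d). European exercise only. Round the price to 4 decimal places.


Answer: Price = V(0,0) = 0.6652

Derivation:
dt = T/N = 0.083333
u = exp(sigma*sqrt(dt)) = 1.032264; d = 1/u = 0.968745
p = (exp((r-q)*dt) - d) / (u - d) = 0.582847
Discount per step: exp(-r*dt) = 0.994266
Stock lattice S(k, i) with i counting down-moves:
  k=0: S(0,0) = 52.2100
  k=1: S(1,0) = 53.8945; S(1,1) = 50.5782
  k=2: S(2,0) = 55.6333; S(2,1) = 52.2100; S(2,2) = 48.9973
  k=3: S(3,0) = 57.4283; S(3,1) = 53.8945; S(3,2) = 50.5782; S(3,3) = 47.4659
Terminal payoffs V(N, i) = max(S_T - K, 0):
  V(3,0) = 3.418279; V(3,1) = 0.000000; V(3,2) = 0.000000; V(3,3) = 0.000000
Backward induction: V(k, i) = exp(-r*dt) * [p * V(k+1, i) + (1-p) * V(k+1, i+1)].
  V(2,0) = exp(-r*dt) * [p*3.418279 + (1-p)*0.000000] = 1.980909
  V(2,1) = exp(-r*dt) * [p*0.000000 + (1-p)*0.000000] = 0.000000
  V(2,2) = exp(-r*dt) * [p*0.000000 + (1-p)*0.000000] = 0.000000
  V(1,0) = exp(-r*dt) * [p*1.980909 + (1-p)*0.000000] = 1.147947
  V(1,1) = exp(-r*dt) * [p*0.000000 + (1-p)*0.000000] = 0.000000
  V(0,0) = exp(-r*dt) * [p*1.147947 + (1-p)*0.000000] = 0.665241


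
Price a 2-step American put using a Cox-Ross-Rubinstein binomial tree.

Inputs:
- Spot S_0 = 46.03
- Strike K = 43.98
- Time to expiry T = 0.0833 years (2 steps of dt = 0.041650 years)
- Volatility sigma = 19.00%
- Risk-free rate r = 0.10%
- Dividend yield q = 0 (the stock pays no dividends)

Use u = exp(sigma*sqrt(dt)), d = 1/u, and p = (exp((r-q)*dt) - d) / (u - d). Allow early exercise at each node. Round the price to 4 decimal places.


dt = T/N = 0.041650
u = exp(sigma*sqrt(dt)) = 1.039537; d = 1/u = 0.961966
p = (exp((r-q)*dt) - d) / (u - d) = 0.490844
Discount per step: exp(-r*dt) = 0.999958
Stock lattice S(k, i) with i counting down-moves:
  k=0: S(0,0) = 46.0300
  k=1: S(1,0) = 47.8499; S(1,1) = 44.2793
  k=2: S(2,0) = 49.7418; S(2,1) = 46.0300; S(2,2) = 42.5952
Terminal payoffs V(N, i) = max(K - S_T, 0):
  V(2,0) = 0.000000; V(2,1) = 0.000000; V(2,2) = 1.384795
Backward induction: V(k, i) = exp(-r*dt) * [p * V(k+1, i) + (1-p) * V(k+1, i+1)]; then take max(V_cont, immediate exercise) for American.
  V(1,0) = exp(-r*dt) * [p*0.000000 + (1-p)*0.000000] = 0.000000; exercise = 0.000000; V(1,0) = max -> 0.000000
  V(1,1) = exp(-r*dt) * [p*0.000000 + (1-p)*1.384795] = 0.705047; exercise = 0.000000; V(1,1) = max -> 0.705047
  V(0,0) = exp(-r*dt) * [p*0.000000 + (1-p)*0.705047] = 0.358964; exercise = 0.000000; V(0,0) = max -> 0.358964

Answer: Price = V(0,0) = 0.3590


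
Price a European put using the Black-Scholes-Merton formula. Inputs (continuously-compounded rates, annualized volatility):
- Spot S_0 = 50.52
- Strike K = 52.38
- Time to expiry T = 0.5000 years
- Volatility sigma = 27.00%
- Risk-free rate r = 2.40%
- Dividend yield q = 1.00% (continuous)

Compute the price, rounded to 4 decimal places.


Answer: Price = 4.6680

Derivation:
d1 = (ln(S/K) + (r - q + 0.5*sigma^2) * T) / (sigma * sqrt(T)) = -0.05725230
d2 = d1 - sigma * sqrt(T) = -0.24817113
exp(-rT) = 0.98807171; exp(-qT) = 0.99501248
P = K * exp(-rT) * N(-d2) - S_0 * exp(-qT) * N(-d1)
N(-d1) = 0.52282789; N(-d2) = 0.59799900
P = 52.3800 * 0.98807171 * 0.59799900 - 50.5200 * 0.99501248 * 0.52282789 = 4.6680


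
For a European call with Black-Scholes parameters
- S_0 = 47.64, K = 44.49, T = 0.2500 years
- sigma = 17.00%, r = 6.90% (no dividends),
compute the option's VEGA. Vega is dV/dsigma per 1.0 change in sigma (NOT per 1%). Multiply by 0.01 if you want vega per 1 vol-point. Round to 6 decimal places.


Answer: Vega = 5.474386

Derivation:
d1 = 1.0502447020; d2 = 0.9652447020
phi(d1) = 0.2298230761; exp(-qT) = 1.0000000000; exp(-rT) = 0.9828979294
Vega = S * exp(-qT) * phi(d1) * sqrt(T) = 47.6400 * 1.0000000000 * 0.2298230761 * 0.5000000000 = 5.474386


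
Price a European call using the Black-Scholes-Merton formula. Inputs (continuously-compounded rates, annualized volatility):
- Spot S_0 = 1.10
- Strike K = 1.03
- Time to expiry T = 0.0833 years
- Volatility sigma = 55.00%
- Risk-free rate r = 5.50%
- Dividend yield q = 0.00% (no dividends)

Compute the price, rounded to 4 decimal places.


Answer: Price = 0.1111

Derivation:
d1 = (ln(S/K) + (r - q + 0.5*sigma^2) * T) / (sigma * sqrt(T)) = 0.52244065
d2 = d1 - sigma * sqrt(T) = 0.36370108
exp(-rT) = 0.99542898; exp(-qT) = 1.00000000
C = S_0 * exp(-qT) * N(d1) - K * exp(-rT) * N(d2)
N(d1) = 0.69931822; N(d2) = 0.64195938
C = 1.1000 * 1.00000000 * 0.69931822 - 1.0300 * 0.99542898 * 0.64195938 = 0.1111


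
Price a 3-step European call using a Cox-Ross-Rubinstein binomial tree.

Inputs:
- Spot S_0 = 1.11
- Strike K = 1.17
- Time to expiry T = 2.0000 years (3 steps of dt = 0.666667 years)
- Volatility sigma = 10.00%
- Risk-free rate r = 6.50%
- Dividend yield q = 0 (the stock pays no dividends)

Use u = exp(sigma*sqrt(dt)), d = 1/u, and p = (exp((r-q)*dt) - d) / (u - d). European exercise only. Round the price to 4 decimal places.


Answer: Price = V(0,0) = 0.1048

Derivation:
dt = T/N = 0.666667
u = exp(sigma*sqrt(dt)) = 1.085076; d = 1/u = 0.921595
p = (exp((r-q)*dt) - d) / (u - d) = 0.750493
Discount per step: exp(-r*dt) = 0.957592
Stock lattice S(k, i) with i counting down-moves:
  k=0: S(0,0) = 1.1100
  k=1: S(1,0) = 1.2044; S(1,1) = 1.0230
  k=2: S(2,0) = 1.3069; S(2,1) = 1.1100; S(2,2) = 0.9428
  k=3: S(3,0) = 1.4181; S(3,1) = 1.2044; S(3,2) = 1.0230; S(3,3) = 0.8688
Terminal payoffs V(N, i) = max(S_T - K, 0):
  V(3,0) = 0.248087; V(3,1) = 0.034434; V(3,2) = 0.000000; V(3,3) = 0.000000
Backward induction: V(k, i) = exp(-r*dt) * [p * V(k+1, i) + (1-p) * V(k+1, i+1)].
  V(2,0) = exp(-r*dt) * [p*0.248087 + (1-p)*0.034434] = 0.186519
  V(2,1) = exp(-r*dt) * [p*0.034434 + (1-p)*0.000000] = 0.024746
  V(2,2) = exp(-r*dt) * [p*0.000000 + (1-p)*0.000000] = 0.000000
  V(1,0) = exp(-r*dt) * [p*0.186519 + (1-p)*0.024746] = 0.139957
  V(1,1) = exp(-r*dt) * [p*0.024746 + (1-p)*0.000000] = 0.017784
  V(0,0) = exp(-r*dt) * [p*0.139957 + (1-p)*0.017784] = 0.104832


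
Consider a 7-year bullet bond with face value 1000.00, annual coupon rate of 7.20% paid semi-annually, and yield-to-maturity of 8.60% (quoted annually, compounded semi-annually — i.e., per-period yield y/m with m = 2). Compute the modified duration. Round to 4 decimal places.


Coupon per period c = face * coupon_rate / m = 36.000000
Periods per year m = 2; per-period yield y/m = 0.043000
Number of cashflows N = 14
Cashflows (t years, CF_t, discount factor 1/(1+y/m)^(m*t), PV):
  t = 0.5000: CF_t = 36.000000, DF = 0.958773, PV = 34.515820
  t = 1.0000: CF_t = 36.000000, DF = 0.919245, PV = 33.092828
  t = 1.5000: CF_t = 36.000000, DF = 0.881347, PV = 31.728503
  t = 2.0000: CF_t = 36.000000, DF = 0.845012, PV = 30.420424
  t = 2.5000: CF_t = 36.000000, DF = 0.810174, PV = 29.166274
  t = 3.0000: CF_t = 36.000000, DF = 0.776773, PV = 27.963830
  t = 3.5000: CF_t = 36.000000, DF = 0.744749, PV = 26.810959
  t = 4.0000: CF_t = 36.000000, DF = 0.714045, PV = 25.705617
  t = 4.5000: CF_t = 36.000000, DF = 0.684607, PV = 24.645846
  t = 5.0000: CF_t = 36.000000, DF = 0.656382, PV = 23.629766
  t = 5.5000: CF_t = 36.000000, DF = 0.629322, PV = 22.655576
  t = 6.0000: CF_t = 36.000000, DF = 0.603376, PV = 21.721549
  t = 6.5000: CF_t = 36.000000, DF = 0.578501, PV = 20.826030
  t = 7.0000: CF_t = 1036.000000, DF = 0.554651, PV = 574.618279
Price P = sum_t PV_t = 927.501301
First compute Macaulay numerator sum_t t * PV_t:
  t * PV_t at t = 0.5000: 17.257910
  t * PV_t at t = 1.0000: 33.092828
  t * PV_t at t = 1.5000: 47.592754
  t * PV_t at t = 2.0000: 60.840849
  t * PV_t at t = 2.5000: 72.915686
  t * PV_t at t = 3.0000: 83.891489
  t * PV_t at t = 3.5000: 93.838355
  t * PV_t at t = 4.0000: 102.822468
  t * PV_t at t = 4.5000: 110.906306
  t * PV_t at t = 5.0000: 118.148829
  t * PV_t at t = 5.5000: 124.605668
  t * PV_t at t = 6.0000: 130.329296
  t * PV_t at t = 6.5000: 135.369195
  t * PV_t at t = 7.0000: 4022.327956
Macaulay duration D = 5153.939590 / 927.501301 = 5.556800
Modified duration = D / (1 + y/m) = 5.556800 / (1 + 0.043000) = 5.327709

Answer: Modified duration = 5.3277


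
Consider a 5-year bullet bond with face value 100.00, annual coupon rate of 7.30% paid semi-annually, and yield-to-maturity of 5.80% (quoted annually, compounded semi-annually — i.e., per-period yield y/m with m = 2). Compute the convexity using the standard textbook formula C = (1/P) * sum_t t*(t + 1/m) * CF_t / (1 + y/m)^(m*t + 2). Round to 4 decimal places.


Coupon per period c = face * coupon_rate / m = 3.650000
Periods per year m = 2; per-period yield y/m = 0.029000
Number of cashflows N = 10
Cashflows (t years, CF_t, discount factor 1/(1+y/m)^(m*t), PV):
  t = 0.5000: CF_t = 3.650000, DF = 0.971817, PV = 3.547133
  t = 1.0000: CF_t = 3.650000, DF = 0.944429, PV = 3.447165
  t = 1.5000: CF_t = 3.650000, DF = 0.917812, PV = 3.350015
  t = 2.0000: CF_t = 3.650000, DF = 0.891946, PV = 3.255602
  t = 2.5000: CF_t = 3.650000, DF = 0.866808, PV = 3.163851
  t = 3.0000: CF_t = 3.650000, DF = 0.842379, PV = 3.074685
  t = 3.5000: CF_t = 3.650000, DF = 0.818639, PV = 2.988032
  t = 4.0000: CF_t = 3.650000, DF = 0.795567, PV = 2.903821
  t = 4.5000: CF_t = 3.650000, DF = 0.773146, PV = 2.821984
  t = 5.0000: CF_t = 103.650000, DF = 0.751357, PV = 77.878138
Price P = sum_t PV_t = 106.430426
Convexity numerator sum_t t*(t + 1/m) * CF_t / (1+y/m)^(m*t + 2):
  t = 0.5000: term = 1.675007
  t = 1.0000: term = 4.883404
  t = 1.5000: term = 9.491552
  t = 2.0000: term = 15.373425
  t = 2.5000: term = 22.410240
  t = 3.0000: term = 30.490122
  t = 3.5000: term = 39.507771
  t = 4.0000: term = 49.364145
  t = 4.5000: term = 59.966163
  t = 5.0000: term = 2022.634930
Convexity = (1/P) * sum = 2255.796760 / 106.430426 = 21.195036

Answer: Convexity = 21.1950


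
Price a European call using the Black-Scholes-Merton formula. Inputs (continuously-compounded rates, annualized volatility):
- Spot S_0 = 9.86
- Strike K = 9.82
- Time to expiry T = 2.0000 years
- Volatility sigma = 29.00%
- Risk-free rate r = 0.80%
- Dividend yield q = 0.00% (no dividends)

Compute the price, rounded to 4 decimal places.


d1 = (ln(S/K) + (r - q + 0.5*sigma^2) * T) / (sigma * sqrt(T)) = 0.25398555
d2 = d1 - sigma * sqrt(T) = -0.15613638
exp(-rT) = 0.98412732; exp(-qT) = 1.00000000
C = S_0 * exp(-qT) * N(d1) - K * exp(-rT) * N(d2)
N(d1) = 0.60024664; N(d2) = 0.43796276
C = 9.8600 * 1.00000000 * 0.60024664 - 9.8200 * 0.98412732 * 0.43796276 = 1.6859

Answer: Price = 1.6859


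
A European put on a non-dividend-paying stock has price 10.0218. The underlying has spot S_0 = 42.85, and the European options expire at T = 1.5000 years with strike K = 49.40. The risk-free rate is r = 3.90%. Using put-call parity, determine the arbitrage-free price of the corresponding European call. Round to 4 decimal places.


Answer: Call price = 6.2788

Derivation:
Put-call parity: C - P = S_0 * exp(-qT) - K * exp(-rT).
S_0 * exp(-qT) = 42.8500 * 1.00000000 = 42.85000000
K * exp(-rT) = 49.4000 * 0.94317824 = 46.59300508
C = P + S*exp(-qT) - K*exp(-rT)
C = 10.0218 + 42.85000000 - 46.59300508 = 6.2788


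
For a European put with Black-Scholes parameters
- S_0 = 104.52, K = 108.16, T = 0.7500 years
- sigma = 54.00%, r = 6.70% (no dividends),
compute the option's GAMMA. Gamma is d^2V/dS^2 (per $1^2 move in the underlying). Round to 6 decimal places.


Answer: Gamma = 0.007874

Derivation:
d1 = 0.2680761930; d2 = -0.1995775251
phi(d1) = 0.3848618055; exp(-qT) = 1.0000000000; exp(-rT) = 0.9509916469
Gamma = exp(-qT) * phi(d1) / (S * sigma * sqrt(T)) = 1.0000000000 * 0.3848618055 / (104.5200 * 0.5400 * 0.8660254038) = 0.007874


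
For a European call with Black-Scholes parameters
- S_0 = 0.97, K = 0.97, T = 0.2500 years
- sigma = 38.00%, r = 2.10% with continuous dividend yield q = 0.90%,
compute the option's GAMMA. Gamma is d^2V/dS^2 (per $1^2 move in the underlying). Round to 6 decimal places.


d1 = 0.1107894737; d2 = -0.0792105263
phi(d1) = 0.3965014080; exp(-qT) = 0.9977525294; exp(-rT) = 0.9947637572
Gamma = exp(-qT) * phi(d1) / (S * sigma * sqrt(T)) = 0.9977525294 * 0.3965014080 / (0.9700 * 0.3800 * 0.5000000000) = 2.146556

Answer: Gamma = 2.146556


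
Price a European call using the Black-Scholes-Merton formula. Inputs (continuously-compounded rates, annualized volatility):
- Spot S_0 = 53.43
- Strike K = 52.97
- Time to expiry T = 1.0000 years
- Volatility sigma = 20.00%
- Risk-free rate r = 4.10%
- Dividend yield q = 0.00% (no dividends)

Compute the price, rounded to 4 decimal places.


d1 = (ln(S/K) + (r - q + 0.5*sigma^2) * T) / (sigma * sqrt(T)) = 0.34823335
d2 = d1 - sigma * sqrt(T) = 0.14823335
exp(-rT) = 0.95982913; exp(-qT) = 1.00000000
C = S_0 * exp(-qT) * N(d1) - K * exp(-rT) * N(d2)
N(d1) = 0.63616753; N(d2) = 0.55892069
C = 53.4300 * 1.00000000 * 0.63616753 - 52.9700 * 0.95982913 * 0.55892069 = 5.5737

Answer: Price = 5.5737


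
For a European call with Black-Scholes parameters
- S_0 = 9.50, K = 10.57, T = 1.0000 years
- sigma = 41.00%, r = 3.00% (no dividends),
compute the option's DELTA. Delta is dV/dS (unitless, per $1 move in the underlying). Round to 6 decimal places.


Answer: Delta = 0.507124

Derivation:
d1 = 0.0178585335; d2 = -0.3921414665
phi(d1) = 0.3988786687; exp(-qT) = 1.0000000000; exp(-rT) = 0.9704455335
N(d1) = 0.5071241454
Delta = exp(-qT) * N(d1) = 1.0000000000 * 0.5071241454 = 0.507124


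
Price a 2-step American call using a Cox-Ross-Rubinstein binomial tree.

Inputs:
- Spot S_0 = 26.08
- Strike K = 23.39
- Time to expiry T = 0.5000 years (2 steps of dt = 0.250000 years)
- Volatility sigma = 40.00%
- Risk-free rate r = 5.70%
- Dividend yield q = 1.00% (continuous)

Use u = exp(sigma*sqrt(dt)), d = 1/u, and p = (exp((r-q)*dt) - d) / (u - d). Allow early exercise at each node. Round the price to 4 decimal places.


dt = T/N = 0.250000
u = exp(sigma*sqrt(dt)) = 1.221403; d = 1/u = 0.818731
p = (exp((r-q)*dt) - d) / (u - d) = 0.479518
Discount per step: exp(-r*dt) = 0.985851
Stock lattice S(k, i) with i counting down-moves:
  k=0: S(0,0) = 26.0800
  k=1: S(1,0) = 31.8542; S(1,1) = 21.3525
  k=2: S(2,0) = 38.9068; S(2,1) = 26.0800; S(2,2) = 17.4819
Terminal payoffs V(N, i) = max(S_T - K, 0):
  V(2,0) = 15.516788; V(2,1) = 2.690000; V(2,2) = 0.000000
Backward induction: V(k, i) = exp(-r*dt) * [p * V(k+1, i) + (1-p) * V(k+1, i+1)]; then take max(V_cont, immediate exercise) for American.
  V(1,0) = exp(-r*dt) * [p*15.516788 + (1-p)*2.690000] = 8.715592; exercise = 8.464184; V(1,0) = max -> 8.715592
  V(1,1) = exp(-r*dt) * [p*2.690000 + (1-p)*0.000000] = 1.271653; exercise = 0.000000; V(1,1) = max -> 1.271653
  V(0,0) = exp(-r*dt) * [p*8.715592 + (1-p)*1.271653] = 4.772660; exercise = 2.690000; V(0,0) = max -> 4.772660

Answer: Price = V(0,0) = 4.7727


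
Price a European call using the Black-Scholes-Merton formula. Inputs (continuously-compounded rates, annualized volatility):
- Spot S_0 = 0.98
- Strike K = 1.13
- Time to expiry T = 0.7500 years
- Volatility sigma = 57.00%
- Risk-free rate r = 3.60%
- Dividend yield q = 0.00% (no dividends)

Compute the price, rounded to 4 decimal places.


d1 = (ln(S/K) + (r - q + 0.5*sigma^2) * T) / (sigma * sqrt(T)) = 0.01299982
d2 = d1 - sigma * sqrt(T) = -0.48063466
exp(-rT) = 0.97336124; exp(-qT) = 1.00000000
C = S_0 * exp(-qT) * N(d1) - K * exp(-rT) * N(d2)
N(d1) = 0.50518603; N(d2) = 0.31538809
C = 0.9800 * 1.00000000 * 0.50518603 - 1.1300 * 0.97336124 * 0.31538809 = 0.1482

Answer: Price = 0.1482


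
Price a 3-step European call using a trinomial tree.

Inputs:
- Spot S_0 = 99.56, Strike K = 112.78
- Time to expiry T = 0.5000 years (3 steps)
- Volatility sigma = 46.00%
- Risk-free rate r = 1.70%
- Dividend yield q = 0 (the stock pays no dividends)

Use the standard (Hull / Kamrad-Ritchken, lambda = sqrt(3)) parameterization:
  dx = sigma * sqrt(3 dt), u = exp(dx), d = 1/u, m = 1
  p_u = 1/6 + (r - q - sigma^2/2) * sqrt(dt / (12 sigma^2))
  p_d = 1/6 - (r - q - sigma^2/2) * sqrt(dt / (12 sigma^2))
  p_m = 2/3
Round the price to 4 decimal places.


Answer: Price = V(0,0) = 8.7112

Derivation:
dt = T/N = 0.166667; dx = sigma*sqrt(3*dt) = 0.325269
u = exp(dx) = 1.384403; d = 1/u = 0.722333
p_u = 0.143916, p_m = 0.666667, p_d = 0.189417
Discount per step: exp(-r*dt) = 0.997171
Stock lattice S(k, j) with j the centered position index:
  k=0: S(0,+0) = 99.5600
  k=1: S(1,-1) = 71.9155; S(1,+0) = 99.5600; S(1,+1) = 137.8312
  k=2: S(2,-2) = 51.9469; S(2,-1) = 71.9155; S(2,+0) = 99.5600; S(2,+1) = 137.8312; S(2,+2) = 190.8139
  k=3: S(3,-3) = 37.5230; S(3,-2) = 51.9469; S(3,-1) = 71.9155; S(3,+0) = 99.5600; S(3,+1) = 137.8312; S(3,+2) = 190.8139; S(3,+3) = 264.1634
Terminal payoffs V(N, j) = max(S_T - K, 0):
  V(3,-3) = 0.000000; V(3,-2) = 0.000000; V(3,-1) = 0.000000; V(3,+0) = 0.000000; V(3,+1) = 25.051179; V(3,+2) = 78.033921; V(3,+3) = 151.383396
Backward induction: V(k, j) = exp(-r*dt) * [p_u * V(k+1, j+1) + p_m * V(k+1, j) + p_d * V(k+1, j-1)]
  V(2,-2) = exp(-r*dt) * [p_u*0.000000 + p_m*0.000000 + p_d*0.000000] = 0.000000
  V(2,-1) = exp(-r*dt) * [p_u*0.000000 + p_m*0.000000 + p_d*0.000000] = 0.000000
  V(2,+0) = exp(-r*dt) * [p_u*25.051179 + p_m*0.000000 + p_d*0.000000] = 3.595072
  V(2,+1) = exp(-r*dt) * [p_u*78.033921 + p_m*25.051179 + p_d*0.000000] = 27.852111
  V(2,+2) = exp(-r*dt) * [p_u*151.383396 + p_m*78.033921 + p_d*25.051179] = 78.332013
  V(1,-1) = exp(-r*dt) * [p_u*3.595072 + p_m*0.000000 + p_d*0.000000] = 0.515925
  V(1,+0) = exp(-r*dt) * [p_u*27.852111 + p_m*3.595072 + p_d*0.000000] = 6.386965
  V(1,+1) = exp(-r*dt) * [p_u*78.332013 + p_m*27.852111 + p_d*3.595072] = 30.435936
  V(0,+0) = exp(-r*dt) * [p_u*30.435936 + p_m*6.386965 + p_d*0.515925] = 8.711211


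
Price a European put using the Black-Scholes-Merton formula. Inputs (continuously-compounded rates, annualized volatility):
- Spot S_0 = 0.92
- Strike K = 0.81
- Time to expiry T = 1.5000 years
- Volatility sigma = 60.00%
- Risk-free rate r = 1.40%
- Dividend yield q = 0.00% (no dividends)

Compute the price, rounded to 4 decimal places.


d1 = (ln(S/K) + (r - q + 0.5*sigma^2) * T) / (sigma * sqrt(T)) = 0.56928785
d2 = d1 - sigma * sqrt(T) = -0.16555908
exp(-rT) = 0.97921896; exp(-qT) = 1.00000000
P = K * exp(-rT) * N(-d2) - S_0 * exp(-qT) * N(-d1)
N(-d1) = 0.28458041; N(-d2) = 0.56574802
P = 0.8100 * 0.97921896 * 0.56574802 - 0.9200 * 1.00000000 * 0.28458041 = 0.1869

Answer: Price = 0.1869


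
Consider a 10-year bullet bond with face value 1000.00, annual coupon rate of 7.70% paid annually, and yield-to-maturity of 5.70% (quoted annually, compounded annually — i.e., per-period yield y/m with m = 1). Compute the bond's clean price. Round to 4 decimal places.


Coupon per period c = face * coupon_rate / m = 77.000000
Periods per year m = 1; per-period yield y/m = 0.057000
Number of cashflows N = 10
Cashflows (t years, CF_t, discount factor 1/(1+y/m)^(m*t), PV):
  t = 1.0000: CF_t = 77.000000, DF = 0.946074, PV = 72.847682
  t = 2.0000: CF_t = 77.000000, DF = 0.895056, PV = 68.919283
  t = 3.0000: CF_t = 77.000000, DF = 0.846789, PV = 65.202728
  t = 4.0000: CF_t = 77.000000, DF = 0.801125, PV = 61.686592
  t = 5.0000: CF_t = 77.000000, DF = 0.757923, PV = 58.360068
  t = 6.0000: CF_t = 77.000000, DF = 0.717051, PV = 55.212931
  t = 7.0000: CF_t = 77.000000, DF = 0.678383, PV = 52.235507
  t = 8.0000: CF_t = 77.000000, DF = 0.641801, PV = 49.418644
  t = 9.0000: CF_t = 77.000000, DF = 0.607191, PV = 46.753684
  t = 10.0000: CF_t = 1077.000000, DF = 0.574447, PV = 618.679649
Price P = sum_t PV_t = 1149.316767

Answer: Price = 1149.3168


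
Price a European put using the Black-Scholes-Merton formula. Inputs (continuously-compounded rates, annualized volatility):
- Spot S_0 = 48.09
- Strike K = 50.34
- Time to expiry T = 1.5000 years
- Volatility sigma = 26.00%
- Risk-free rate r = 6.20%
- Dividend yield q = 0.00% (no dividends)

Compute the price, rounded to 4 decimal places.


Answer: Price = 4.8976

Derivation:
d1 = (ln(S/K) + (r - q + 0.5*sigma^2) * T) / (sigma * sqrt(T)) = 0.30767559
d2 = d1 - sigma * sqrt(T) = -0.01075808
exp(-rT) = 0.91119350; exp(-qT) = 1.00000000
P = K * exp(-rT) * N(-d2) - S_0 * exp(-qT) * N(-d1)
N(-d1) = 0.37916460; N(-d2) = 0.50429177
P = 50.3400 * 0.91119350 * 0.50429177 - 48.0900 * 1.00000000 * 0.37916460 = 4.8976


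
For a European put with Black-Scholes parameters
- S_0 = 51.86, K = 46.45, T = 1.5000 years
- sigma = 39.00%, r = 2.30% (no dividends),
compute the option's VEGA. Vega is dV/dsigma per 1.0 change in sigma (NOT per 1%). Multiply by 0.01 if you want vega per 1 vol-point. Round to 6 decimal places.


d1 = 0.5417063626; d2 = 0.0640558627
phi(d1) = 0.3444999186; exp(-qT) = 1.0000000000; exp(-rT) = 0.9660883397
Vega = S * exp(-qT) * phi(d1) * sqrt(T) = 51.8600 * 1.0000000000 * 0.3444999186 * 1.2247448714 = 21.881005

Answer: Vega = 21.881005


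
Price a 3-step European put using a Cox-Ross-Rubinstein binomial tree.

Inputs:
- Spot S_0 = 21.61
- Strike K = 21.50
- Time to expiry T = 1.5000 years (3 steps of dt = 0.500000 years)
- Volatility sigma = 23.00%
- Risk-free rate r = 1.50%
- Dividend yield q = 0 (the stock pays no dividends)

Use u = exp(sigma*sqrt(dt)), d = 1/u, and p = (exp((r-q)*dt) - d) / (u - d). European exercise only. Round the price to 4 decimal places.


dt = T/N = 0.500000
u = exp(sigma*sqrt(dt)) = 1.176607; d = 1/u = 0.849902
p = (exp((r-q)*dt) - d) / (u - d) = 0.482474
Discount per step: exp(-r*dt) = 0.992528
Stock lattice S(k, i) with i counting down-moves:
  k=0: S(0,0) = 21.6100
  k=1: S(1,0) = 25.4265; S(1,1) = 18.3664
  k=2: S(2,0) = 29.9170; S(2,1) = 21.6100; S(2,2) = 15.6096
  k=3: S(3,0) = 35.2005; S(3,1) = 25.4265; S(3,2) = 18.3664; S(3,3) = 13.2666
Terminal payoffs V(N, i) = max(K - S_T, 0):
  V(3,0) = 0.000000; V(3,1) = 0.000000; V(3,2) = 3.133624; V(3,3) = 8.233362
Backward induction: V(k, i) = exp(-r*dt) * [p * V(k+1, i) + (1-p) * V(k+1, i+1)].
  V(2,0) = exp(-r*dt) * [p*0.000000 + (1-p)*0.000000] = 0.000000
  V(2,1) = exp(-r*dt) * [p*0.000000 + (1-p)*3.133624] = 1.609616
  V(2,2) = exp(-r*dt) * [p*3.133624 + (1-p)*8.233362] = 5.729738
  V(1,0) = exp(-r*dt) * [p*0.000000 + (1-p)*1.609616] = 0.826794
  V(1,1) = exp(-r*dt) * [p*1.609616 + (1-p)*5.729738] = 3.713929
  V(0,0) = exp(-r*dt) * [p*0.826794 + (1-p)*3.713929] = 2.303621

Answer: Price = V(0,0) = 2.3036


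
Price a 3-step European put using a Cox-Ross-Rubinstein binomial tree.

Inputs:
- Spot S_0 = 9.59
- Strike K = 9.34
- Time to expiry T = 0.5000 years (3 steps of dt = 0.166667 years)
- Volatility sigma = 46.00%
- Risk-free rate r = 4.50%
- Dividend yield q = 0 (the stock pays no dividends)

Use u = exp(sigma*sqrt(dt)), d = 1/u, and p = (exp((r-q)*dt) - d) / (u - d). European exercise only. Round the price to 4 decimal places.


dt = T/N = 0.166667
u = exp(sigma*sqrt(dt)) = 1.206585; d = 1/u = 0.828785
p = (exp((r-q)*dt) - d) / (u - d) = 0.473115
Discount per step: exp(-r*dt) = 0.992528
Stock lattice S(k, i) with i counting down-moves:
  k=0: S(0,0) = 9.5900
  k=1: S(1,0) = 11.5712; S(1,1) = 7.9481
  k=2: S(2,0) = 13.9616; S(2,1) = 9.5900; S(2,2) = 6.5872
  k=3: S(3,0) = 16.8458; S(3,1) = 11.5712; S(3,2) = 7.9481; S(3,3) = 5.4594
Terminal payoffs V(N, i) = max(K - S_T, 0):
  V(3,0) = 0.000000; V(3,1) = 0.000000; V(3,2) = 1.391950; V(3,3) = 3.880604
Backward induction: V(k, i) = exp(-r*dt) * [p * V(k+1, i) + (1-p) * V(k+1, i+1)].
  V(2,0) = exp(-r*dt) * [p*0.000000 + (1-p)*0.000000] = 0.000000
  V(2,1) = exp(-r*dt) * [p*0.000000 + (1-p)*1.391950] = 0.727917
  V(2,2) = exp(-r*dt) * [p*1.391950 + (1-p)*3.880604] = 2.682985
  V(1,0) = exp(-r*dt) * [p*0.000000 + (1-p)*0.727917] = 0.380663
  V(1,1) = exp(-r*dt) * [p*0.727917 + (1-p)*2.682985] = 1.744877
  V(0,0) = exp(-r*dt) * [p*0.380663 + (1-p)*1.744877] = 1.091231

Answer: Price = V(0,0) = 1.0912


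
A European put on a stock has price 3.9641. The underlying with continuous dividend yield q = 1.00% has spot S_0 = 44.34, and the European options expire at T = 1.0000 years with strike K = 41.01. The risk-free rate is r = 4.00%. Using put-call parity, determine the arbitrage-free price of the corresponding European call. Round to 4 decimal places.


Answer: Call price = 8.4609

Derivation:
Put-call parity: C - P = S_0 * exp(-qT) - K * exp(-rT).
S_0 * exp(-qT) = 44.3400 * 0.99004983 = 43.89880963
K * exp(-rT) = 41.0100 * 0.96078944 = 39.40197490
C = P + S*exp(-qT) - K*exp(-rT)
C = 3.9641 + 43.89880963 - 39.40197490 = 8.4609


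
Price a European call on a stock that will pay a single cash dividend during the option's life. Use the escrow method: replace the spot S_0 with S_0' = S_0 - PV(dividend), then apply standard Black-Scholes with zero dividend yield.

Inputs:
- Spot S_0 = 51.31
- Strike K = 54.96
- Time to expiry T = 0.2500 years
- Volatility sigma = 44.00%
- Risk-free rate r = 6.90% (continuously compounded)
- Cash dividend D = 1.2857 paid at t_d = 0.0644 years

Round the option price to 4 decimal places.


PV(D) = D * exp(-r * t_d) = 1.2857 * 0.99556626 = 1.27999954
S_0' = S_0 - PV(D) = 51.3100 - 1.27999954 = 50.03000046
d1 = (ln(S_0'/K) + (r + sigma^2/2)*T) / (sigma*sqrt(T)) = -0.23878551
d2 = d1 - sigma*sqrt(T) = -0.45878551
exp(-rT) = 0.98289793
N(d1) = 0.40563595; N(d2) = 0.32319410
C = S_0' * N(d1) - K * exp(-rT) * N(d2) = 50.03000046 * 0.40563595 - 54.9600 * 0.98289793 * 0.32319410 = 2.8350

Answer: Price = 2.8350


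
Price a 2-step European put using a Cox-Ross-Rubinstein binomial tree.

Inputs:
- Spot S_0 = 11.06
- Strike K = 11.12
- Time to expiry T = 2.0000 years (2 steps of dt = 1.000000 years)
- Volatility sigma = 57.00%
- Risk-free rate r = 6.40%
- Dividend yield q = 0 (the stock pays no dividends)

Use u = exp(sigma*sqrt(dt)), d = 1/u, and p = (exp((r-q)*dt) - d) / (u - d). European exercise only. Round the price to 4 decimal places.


Answer: Price = V(0,0) = 2.2996

Derivation:
dt = T/N = 1.000000
u = exp(sigma*sqrt(dt)) = 1.768267; d = 1/u = 0.565525
p = (exp((r-q)*dt) - d) / (u - d) = 0.416188
Discount per step: exp(-r*dt) = 0.938005
Stock lattice S(k, i) with i counting down-moves:
  k=0: S(0,0) = 11.0600
  k=1: S(1,0) = 19.5570; S(1,1) = 6.2547
  k=2: S(2,0) = 34.5821; S(2,1) = 11.0600; S(2,2) = 3.5372
Terminal payoffs V(N, i) = max(K - S_T, 0):
  V(2,0) = 0.000000; V(2,1) = 0.060000; V(2,2) = 7.582802
Backward induction: V(k, i) = exp(-r*dt) * [p * V(k+1, i) + (1-p) * V(k+1, i+1)].
  V(1,0) = exp(-r*dt) * [p*0.000000 + (1-p)*0.060000] = 0.032857
  V(1,1) = exp(-r*dt) * [p*0.060000 + (1-p)*7.582802] = 4.175904
  V(0,0) = exp(-r*dt) * [p*0.032857 + (1-p)*4.175904] = 2.299629


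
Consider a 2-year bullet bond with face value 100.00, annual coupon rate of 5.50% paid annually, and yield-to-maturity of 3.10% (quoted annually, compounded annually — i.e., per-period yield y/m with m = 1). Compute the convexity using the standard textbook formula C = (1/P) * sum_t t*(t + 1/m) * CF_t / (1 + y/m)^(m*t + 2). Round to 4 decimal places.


Coupon per period c = face * coupon_rate / m = 5.500000
Periods per year m = 1; per-period yield y/m = 0.031000
Number of cashflows N = 2
Cashflows (t years, CF_t, discount factor 1/(1+y/m)^(m*t), PV):
  t = 1.0000: CF_t = 5.500000, DF = 0.969932, PV = 5.334627
  t = 2.0000: CF_t = 105.500000, DF = 0.940768, PV = 99.251054
Price P = sum_t PV_t = 104.585681
Convexity numerator sum_t t*(t + 1/m) * CF_t / (1+y/m)^(m*t + 2):
  t = 1.0000: term = 10.037295
  t = 2.0000: term = 560.233467
Convexity = (1/P) * sum = 570.270762 / 104.585681 = 5.452666

Answer: Convexity = 5.4527


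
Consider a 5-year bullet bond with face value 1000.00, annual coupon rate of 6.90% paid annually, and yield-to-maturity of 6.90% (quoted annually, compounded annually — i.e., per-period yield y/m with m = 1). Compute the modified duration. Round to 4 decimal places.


Answer: Modified duration = 4.1112

Derivation:
Coupon per period c = face * coupon_rate / m = 69.000000
Periods per year m = 1; per-period yield y/m = 0.069000
Number of cashflows N = 5
Cashflows (t years, CF_t, discount factor 1/(1+y/m)^(m*t), PV):
  t = 1.0000: CF_t = 69.000000, DF = 0.935454, PV = 64.546305
  t = 2.0000: CF_t = 69.000000, DF = 0.875074, PV = 60.380079
  t = 3.0000: CF_t = 69.000000, DF = 0.818591, PV = 56.482768
  t = 4.0000: CF_t = 69.000000, DF = 0.765754, PV = 52.837014
  t = 5.0000: CF_t = 1069.000000, DF = 0.716327, PV = 765.753833
Price P = sum_t PV_t = 1000.000000
First compute Macaulay numerator sum_t t * PV_t:
  t * PV_t at t = 1.0000: 64.546305
  t * PV_t at t = 2.0000: 120.760159
  t * PV_t at t = 3.0000: 169.448305
  t * PV_t at t = 4.0000: 211.348058
  t * PV_t at t = 5.0000: 3828.769163
Macaulay duration D = 4394.871990 / 1000.000000 = 4.394872
Modified duration = D / (1 + y/m) = 4.394872 / (1 + 0.069000) = 4.111199


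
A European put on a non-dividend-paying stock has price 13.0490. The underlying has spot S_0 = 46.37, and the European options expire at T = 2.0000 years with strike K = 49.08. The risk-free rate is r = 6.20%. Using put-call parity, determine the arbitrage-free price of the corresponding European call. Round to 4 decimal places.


Answer: Call price = 16.0627

Derivation:
Put-call parity: C - P = S_0 * exp(-qT) - K * exp(-rT).
S_0 * exp(-qT) = 46.3700 * 1.00000000 = 46.37000000
K * exp(-rT) = 49.0800 * 0.88337984 = 43.35628259
C = P + S*exp(-qT) - K*exp(-rT)
C = 13.0490 + 46.37000000 - 43.35628259 = 16.0627


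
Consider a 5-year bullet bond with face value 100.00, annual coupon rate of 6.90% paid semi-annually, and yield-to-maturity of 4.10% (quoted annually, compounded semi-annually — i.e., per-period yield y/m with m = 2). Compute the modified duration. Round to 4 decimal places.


Coupon per period c = face * coupon_rate / m = 3.450000
Periods per year m = 2; per-period yield y/m = 0.020500
Number of cashflows N = 10
Cashflows (t years, CF_t, discount factor 1/(1+y/m)^(m*t), PV):
  t = 0.5000: CF_t = 3.450000, DF = 0.979912, PV = 3.380696
  t = 1.0000: CF_t = 3.450000, DF = 0.960227, PV = 3.312784
  t = 1.5000: CF_t = 3.450000, DF = 0.940938, PV = 3.246236
  t = 2.0000: CF_t = 3.450000, DF = 0.922036, PV = 3.181025
  t = 2.5000: CF_t = 3.450000, DF = 0.903514, PV = 3.117124
  t = 3.0000: CF_t = 3.450000, DF = 0.885364, PV = 3.054506
  t = 3.5000: CF_t = 3.450000, DF = 0.867579, PV = 2.993147
  t = 4.0000: CF_t = 3.450000, DF = 0.850151, PV = 2.933020
  t = 4.5000: CF_t = 3.450000, DF = 0.833073, PV = 2.874101
  t = 5.0000: CF_t = 103.450000, DF = 0.816338, PV = 84.450146
Price P = sum_t PV_t = 112.542784
First compute Macaulay numerator sum_t t * PV_t:
  t * PV_t at t = 0.5000: 1.690348
  t * PV_t at t = 1.0000: 3.312784
  t * PV_t at t = 1.5000: 4.869354
  t * PV_t at t = 2.0000: 6.362050
  t * PV_t at t = 2.5000: 7.792809
  t * PV_t at t = 3.0000: 9.163519
  t * PV_t at t = 3.5000: 10.476014
  t * PV_t at t = 4.0000: 11.732080
  t * PV_t at t = 4.5000: 12.933454
  t * PV_t at t = 5.0000: 422.250730
Macaulay duration D = 490.583142 / 112.542784 = 4.359081
Modified duration = D / (1 + y/m) = 4.359081 / (1 + 0.020500) = 4.271515

Answer: Modified duration = 4.2715


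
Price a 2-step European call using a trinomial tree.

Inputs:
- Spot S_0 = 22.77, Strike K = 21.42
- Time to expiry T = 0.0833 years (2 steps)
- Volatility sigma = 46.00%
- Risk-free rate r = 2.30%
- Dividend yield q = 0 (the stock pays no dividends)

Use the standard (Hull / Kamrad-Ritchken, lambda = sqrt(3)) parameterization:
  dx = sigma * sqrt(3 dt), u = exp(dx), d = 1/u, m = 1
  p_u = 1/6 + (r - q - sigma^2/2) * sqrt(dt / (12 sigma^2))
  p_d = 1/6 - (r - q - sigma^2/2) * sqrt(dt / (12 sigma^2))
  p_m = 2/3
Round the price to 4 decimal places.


dt = T/N = 0.041650; dx = sigma*sqrt(3*dt) = 0.162602
u = exp(dx) = 1.176568; d = 1/u = 0.849929
p_u = 0.156062, p_m = 0.666667, p_d = 0.177271
Discount per step: exp(-r*dt) = 0.999043
Stock lattice S(k, j) with j the centered position index:
  k=0: S(0,+0) = 22.7700
  k=1: S(1,-1) = 19.3529; S(1,+0) = 22.7700; S(1,+1) = 26.7905
  k=2: S(2,-2) = 16.4486; S(2,-1) = 19.3529; S(2,+0) = 22.7700; S(2,+1) = 26.7905; S(2,+2) = 31.5208
Terminal payoffs V(N, j) = max(S_T - K, 0):
  V(2,-2) = 0.000000; V(2,-1) = 0.000000; V(2,+0) = 1.350000; V(2,+1) = 5.370461; V(2,+2) = 10.100809
Backward induction: V(k, j) = exp(-r*dt) * [p_u * V(k+1, j+1) + p_m * V(k+1, j) + p_d * V(k+1, j-1)]
  V(1,-1) = exp(-r*dt) * [p_u*1.350000 + p_m*0.000000 + p_d*0.000000] = 0.210482
  V(1,+0) = exp(-r*dt) * [p_u*5.370461 + p_m*1.350000 + p_d*0.000000] = 1.736462
  V(1,+1) = exp(-r*dt) * [p_u*10.100809 + p_m*5.370461 + p_d*1.350000] = 5.390811
  V(0,+0) = exp(-r*dt) * [p_u*5.390811 + p_m*1.736462 + p_d*0.210482] = 2.034306

Answer: Price = V(0,0) = 2.0343


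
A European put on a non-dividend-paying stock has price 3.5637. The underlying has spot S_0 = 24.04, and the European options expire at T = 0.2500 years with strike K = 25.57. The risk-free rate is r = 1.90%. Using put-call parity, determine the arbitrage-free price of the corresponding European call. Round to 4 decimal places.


Answer: Call price = 2.1549

Derivation:
Put-call parity: C - P = S_0 * exp(-qT) - K * exp(-rT).
S_0 * exp(-qT) = 24.0400 * 1.00000000 = 24.04000000
K * exp(-rT) = 25.5700 * 0.99526126 = 25.44883051
C = P + S*exp(-qT) - K*exp(-rT)
C = 3.5637 + 24.04000000 - 25.44883051 = 2.1549


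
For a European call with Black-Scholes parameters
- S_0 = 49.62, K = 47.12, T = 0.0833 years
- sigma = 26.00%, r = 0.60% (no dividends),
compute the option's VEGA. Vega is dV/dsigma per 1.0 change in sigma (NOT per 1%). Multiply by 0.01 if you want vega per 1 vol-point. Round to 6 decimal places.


Answer: Vega = 4.367053

Derivation:
d1 = 0.7330942959; d2 = 0.6580537735
phi(d1) = 0.3049363671; exp(-qT) = 1.0000000000; exp(-rT) = 0.9995003249
Vega = S * exp(-qT) * phi(d1) * sqrt(T) = 49.6200 * 1.0000000000 * 0.3049363671 * 0.2886173938 = 4.367053


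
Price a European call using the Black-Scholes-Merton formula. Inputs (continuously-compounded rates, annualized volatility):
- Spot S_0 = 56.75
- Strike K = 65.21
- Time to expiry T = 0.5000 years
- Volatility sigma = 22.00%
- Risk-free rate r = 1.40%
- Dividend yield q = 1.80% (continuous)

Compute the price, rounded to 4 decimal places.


Answer: Price = 0.9306

Derivation:
d1 = (ln(S/K) + (r - q + 0.5*sigma^2) * T) / (sigma * sqrt(T)) = -0.82832529
d2 = d1 - sigma * sqrt(T) = -0.98388879
exp(-rT) = 0.99302444; exp(-qT) = 0.99104038
C = S_0 * exp(-qT) * N(d1) - K * exp(-rT) * N(d2)
N(d1) = 0.20374315; N(d2) = 0.16258510
C = 56.7500 * 0.99104038 * 0.20374315 - 65.2100 * 0.99302444 * 0.16258510 = 0.9306


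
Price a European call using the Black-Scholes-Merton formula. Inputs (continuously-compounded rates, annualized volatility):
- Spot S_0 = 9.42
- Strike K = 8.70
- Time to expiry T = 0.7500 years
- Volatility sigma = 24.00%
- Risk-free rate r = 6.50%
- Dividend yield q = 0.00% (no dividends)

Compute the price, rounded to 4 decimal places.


Answer: Price = 1.4343

Derivation:
d1 = (ln(S/K) + (r - q + 0.5*sigma^2) * T) / (sigma * sqrt(T)) = 0.72102419
d2 = d1 - sigma * sqrt(T) = 0.51317809
exp(-rT) = 0.95241920; exp(-qT) = 1.00000000
C = S_0 * exp(-qT) * N(d1) - K * exp(-rT) * N(d2)
N(d1) = 0.76455268; N(d2) = 0.69608662
C = 9.4200 * 1.00000000 * 0.76455268 - 8.7000 * 0.95241920 * 0.69608662 = 1.4343


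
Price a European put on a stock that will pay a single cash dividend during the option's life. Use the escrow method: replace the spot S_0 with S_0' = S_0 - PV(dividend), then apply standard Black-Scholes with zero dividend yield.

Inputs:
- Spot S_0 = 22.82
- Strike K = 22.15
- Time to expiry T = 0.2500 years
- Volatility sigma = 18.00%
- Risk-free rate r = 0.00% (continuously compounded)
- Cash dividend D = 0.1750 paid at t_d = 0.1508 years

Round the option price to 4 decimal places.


Answer: Price = 0.5805

Derivation:
PV(D) = D * exp(-r * t_d) = 0.1750 * 1.00000000 = 0.17500000
S_0' = S_0 - PV(D) = 22.8200 - 0.17500000 = 22.64500000
d1 = (ln(S_0'/K) + (r + sigma^2/2)*T) / (sigma*sqrt(T)) = 0.29057312
d2 = d1 - sigma*sqrt(T) = 0.20057312
exp(-rT) = 1.00000000
N(-d1) = 0.38568891; N(-d2) = 0.42051619
P = K * exp(-rT) * N(-d2) - S_0' * N(-d1) = 22.1500 * 1.00000000 * 0.42051619 - 22.64500000 * 0.38568891 = 0.5805


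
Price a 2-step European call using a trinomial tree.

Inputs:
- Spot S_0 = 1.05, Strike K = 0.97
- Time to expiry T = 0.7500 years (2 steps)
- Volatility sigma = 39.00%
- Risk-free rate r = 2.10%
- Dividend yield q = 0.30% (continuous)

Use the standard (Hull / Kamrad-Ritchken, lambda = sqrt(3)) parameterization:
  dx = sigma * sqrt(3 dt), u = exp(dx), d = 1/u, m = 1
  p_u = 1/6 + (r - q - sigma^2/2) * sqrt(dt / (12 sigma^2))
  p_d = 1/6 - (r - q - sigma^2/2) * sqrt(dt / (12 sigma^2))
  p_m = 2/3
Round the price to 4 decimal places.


Answer: Price = V(0,0) = 0.1809

Derivation:
dt = T/N = 0.375000; dx = sigma*sqrt(3*dt) = 0.413657
u = exp(dx) = 1.512339; d = 1/u = 0.661227
p_u = 0.140354, p_m = 0.666667, p_d = 0.192979
Discount per step: exp(-r*dt) = 0.992156
Stock lattice S(k, j) with j the centered position index:
  k=0: S(0,+0) = 1.0500
  k=1: S(1,-1) = 0.6943; S(1,+0) = 1.0500; S(1,+1) = 1.5880
  k=2: S(2,-2) = 0.4591; S(2,-1) = 0.6943; S(2,+0) = 1.0500; S(2,+1) = 1.5880; S(2,+2) = 2.4015
Terminal payoffs V(N, j) = max(S_T - K, 0):
  V(2,-2) = 0.000000; V(2,-1) = 0.000000; V(2,+0) = 0.080000; V(2,+1) = 0.617956; V(2,+2) = 1.431528
Backward induction: V(k, j) = exp(-r*dt) * [p_u * V(k+1, j+1) + p_m * V(k+1, j) + p_d * V(k+1, j-1)]
  V(1,-1) = exp(-r*dt) * [p_u*0.080000 + p_m*0.000000 + p_d*0.000000] = 0.011140
  V(1,+0) = exp(-r*dt) * [p_u*0.617956 + p_m*0.080000 + p_d*0.000000] = 0.138967
  V(1,+1) = exp(-r*dt) * [p_u*1.431528 + p_m*0.617956 + p_d*0.080000] = 0.623401
  V(0,+0) = exp(-r*dt) * [p_u*0.623401 + p_m*0.138967 + p_d*0.011140] = 0.180862


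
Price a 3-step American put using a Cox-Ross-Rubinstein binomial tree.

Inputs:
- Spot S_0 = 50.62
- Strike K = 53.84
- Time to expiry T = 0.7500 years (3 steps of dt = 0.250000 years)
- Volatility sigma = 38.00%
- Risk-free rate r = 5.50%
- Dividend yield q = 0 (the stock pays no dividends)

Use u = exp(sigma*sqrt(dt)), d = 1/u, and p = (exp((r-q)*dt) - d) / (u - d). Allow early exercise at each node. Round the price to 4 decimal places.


Answer: Price = V(0,0) = 7.8225

Derivation:
dt = T/N = 0.250000
u = exp(sigma*sqrt(dt)) = 1.209250; d = 1/u = 0.826959
p = (exp((r-q)*dt) - d) / (u - d) = 0.488858
Discount per step: exp(-r*dt) = 0.986344
Stock lattice S(k, i) with i counting down-moves:
  k=0: S(0,0) = 50.6200
  k=1: S(1,0) = 61.2122; S(1,1) = 41.8607
  k=2: S(2,0) = 74.0208; S(2,1) = 50.6200; S(2,2) = 34.6171
  k=3: S(3,0) = 89.5097; S(3,1) = 61.2122; S(3,2) = 41.8607; S(3,3) = 28.6269
Terminal payoffs V(N, i) = max(K - S_T, 0):
  V(3,0) = 0.000000; V(3,1) = 0.000000; V(3,2) = 11.979329; V(3,3) = 25.213102
Backward induction: V(k, i) = exp(-r*dt) * [p * V(k+1, i) + (1-p) * V(k+1, i+1)]; then take max(V_cont, immediate exercise) for American.
  V(2,0) = exp(-r*dt) * [p*0.000000 + (1-p)*0.000000] = 0.000000; exercise = 0.000000; V(2,0) = max -> 0.000000
  V(2,1) = exp(-r*dt) * [p*0.000000 + (1-p)*11.979329] = 6.039519; exercise = 3.220000; V(2,1) = max -> 6.039519
  V(2,2) = exp(-r*dt) * [p*11.979329 + (1-p)*25.213102] = 18.487702; exercise = 19.222935; V(2,2) = max -> 19.222935
  V(1,0) = exp(-r*dt) * [p*0.000000 + (1-p)*6.039519] = 3.044894; exercise = 0.000000; V(1,0) = max -> 3.044894
  V(1,1) = exp(-r*dt) * [p*6.039519 + (1-p)*19.222935] = 12.603617; exercise = 11.979329; V(1,1) = max -> 12.603617
  V(0,0) = exp(-r*dt) * [p*3.044894 + (1-p)*12.603617] = 7.822455; exercise = 3.220000; V(0,0) = max -> 7.822455
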